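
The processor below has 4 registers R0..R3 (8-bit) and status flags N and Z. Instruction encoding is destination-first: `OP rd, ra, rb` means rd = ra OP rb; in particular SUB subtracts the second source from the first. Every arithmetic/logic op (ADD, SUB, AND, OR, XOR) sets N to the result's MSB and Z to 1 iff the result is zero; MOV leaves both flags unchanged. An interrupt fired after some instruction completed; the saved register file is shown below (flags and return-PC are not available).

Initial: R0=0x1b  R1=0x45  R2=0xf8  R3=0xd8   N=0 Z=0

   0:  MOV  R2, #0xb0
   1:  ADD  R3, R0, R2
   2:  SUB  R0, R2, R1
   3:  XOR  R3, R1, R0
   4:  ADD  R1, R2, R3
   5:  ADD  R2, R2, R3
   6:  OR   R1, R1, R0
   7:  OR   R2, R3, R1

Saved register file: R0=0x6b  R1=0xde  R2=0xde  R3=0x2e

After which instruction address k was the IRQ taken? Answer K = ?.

K = 5

after  0: R0=0x1b R1=0x45 R2=0xb0 R3=0xd8  N=0 Z=0
after  1: R0=0x1b R1=0x45 R2=0xb0 R3=0xcb  N=1 Z=0
after  2: R0=0x6b R1=0x45 R2=0xb0 R3=0xcb  N=0 Z=0
after  3: R0=0x6b R1=0x45 R2=0xb0 R3=0x2e  N=0 Z=0
after  4: R0=0x6b R1=0xde R2=0xb0 R3=0x2e  N=1 Z=0
after  5: R0=0x6b R1=0xde R2=0xde R3=0x2e  N=1 Z=0
-- IRQ taken; context saved, return-PC = 6 --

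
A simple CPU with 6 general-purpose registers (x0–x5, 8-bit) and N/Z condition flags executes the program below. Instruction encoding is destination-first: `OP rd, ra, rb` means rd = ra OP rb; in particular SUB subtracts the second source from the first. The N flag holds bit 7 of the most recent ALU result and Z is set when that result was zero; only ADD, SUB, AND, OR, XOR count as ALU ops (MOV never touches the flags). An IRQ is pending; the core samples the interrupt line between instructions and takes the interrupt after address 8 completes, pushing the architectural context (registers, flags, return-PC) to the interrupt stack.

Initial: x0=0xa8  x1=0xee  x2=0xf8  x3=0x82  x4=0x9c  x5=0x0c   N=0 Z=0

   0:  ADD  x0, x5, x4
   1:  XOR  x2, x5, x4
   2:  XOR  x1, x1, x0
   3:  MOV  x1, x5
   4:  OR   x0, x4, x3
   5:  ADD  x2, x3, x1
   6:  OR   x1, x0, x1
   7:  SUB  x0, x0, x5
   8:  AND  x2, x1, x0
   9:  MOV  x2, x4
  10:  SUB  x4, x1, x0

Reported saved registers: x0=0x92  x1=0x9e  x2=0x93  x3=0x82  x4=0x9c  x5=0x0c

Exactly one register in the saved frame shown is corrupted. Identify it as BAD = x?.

after  0: x0=0xa8 x1=0xee x2=0xf8 x3=0x82 x4=0x9c x5=0x0c  N=1 Z=0
after  1: x0=0xa8 x1=0xee x2=0x90 x3=0x82 x4=0x9c x5=0x0c  N=1 Z=0
after  2: x0=0xa8 x1=0x46 x2=0x90 x3=0x82 x4=0x9c x5=0x0c  N=0 Z=0
after  3: x0=0xa8 x1=0x0c x2=0x90 x3=0x82 x4=0x9c x5=0x0c  N=0 Z=0
after  4: x0=0x9e x1=0x0c x2=0x90 x3=0x82 x4=0x9c x5=0x0c  N=1 Z=0
after  5: x0=0x9e x1=0x0c x2=0x8e x3=0x82 x4=0x9c x5=0x0c  N=1 Z=0
after  6: x0=0x9e x1=0x9e x2=0x8e x3=0x82 x4=0x9c x5=0x0c  N=1 Z=0
after  7: x0=0x92 x1=0x9e x2=0x8e x3=0x82 x4=0x9c x5=0x0c  N=1 Z=0
after  8: x0=0x92 x1=0x9e x2=0x92 x3=0x82 x4=0x9c x5=0x0c  N=1 Z=0
-- IRQ taken; context saved, return-PC = 9 --
mismatch: x2: reported 0x93 vs actual 0x92

BAD = x2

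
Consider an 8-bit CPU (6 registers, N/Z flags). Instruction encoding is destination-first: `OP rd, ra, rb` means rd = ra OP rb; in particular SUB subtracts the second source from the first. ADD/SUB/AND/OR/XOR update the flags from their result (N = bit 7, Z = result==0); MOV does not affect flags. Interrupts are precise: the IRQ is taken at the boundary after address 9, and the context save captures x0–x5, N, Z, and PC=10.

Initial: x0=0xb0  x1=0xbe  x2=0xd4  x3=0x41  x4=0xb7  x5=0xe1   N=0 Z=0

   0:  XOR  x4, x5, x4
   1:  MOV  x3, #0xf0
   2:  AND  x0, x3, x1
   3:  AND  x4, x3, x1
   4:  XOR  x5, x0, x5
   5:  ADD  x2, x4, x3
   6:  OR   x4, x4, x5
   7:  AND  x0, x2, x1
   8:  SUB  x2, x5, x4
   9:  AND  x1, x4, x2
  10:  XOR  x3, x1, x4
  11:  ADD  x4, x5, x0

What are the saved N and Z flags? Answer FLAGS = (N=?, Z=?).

after  0: x0=0xb0 x1=0xbe x2=0xd4 x3=0x41 x4=0x56 x5=0xe1  N=0 Z=0
after  1: x0=0xb0 x1=0xbe x2=0xd4 x3=0xf0 x4=0x56 x5=0xe1  N=0 Z=0
after  2: x0=0xb0 x1=0xbe x2=0xd4 x3=0xf0 x4=0x56 x5=0xe1  N=1 Z=0
after  3: x0=0xb0 x1=0xbe x2=0xd4 x3=0xf0 x4=0xb0 x5=0xe1  N=1 Z=0
after  4: x0=0xb0 x1=0xbe x2=0xd4 x3=0xf0 x4=0xb0 x5=0x51  N=0 Z=0
after  5: x0=0xb0 x1=0xbe x2=0xa0 x3=0xf0 x4=0xb0 x5=0x51  N=1 Z=0
after  6: x0=0xb0 x1=0xbe x2=0xa0 x3=0xf0 x4=0xf1 x5=0x51  N=1 Z=0
after  7: x0=0xa0 x1=0xbe x2=0xa0 x3=0xf0 x4=0xf1 x5=0x51  N=1 Z=0
after  8: x0=0xa0 x1=0xbe x2=0x60 x3=0xf0 x4=0xf1 x5=0x51  N=0 Z=0
after  9: x0=0xa0 x1=0x60 x2=0x60 x3=0xf0 x4=0xf1 x5=0x51  N=0 Z=0
-- IRQ taken; context saved, return-PC = 10 --

FLAGS = (N=0, Z=0)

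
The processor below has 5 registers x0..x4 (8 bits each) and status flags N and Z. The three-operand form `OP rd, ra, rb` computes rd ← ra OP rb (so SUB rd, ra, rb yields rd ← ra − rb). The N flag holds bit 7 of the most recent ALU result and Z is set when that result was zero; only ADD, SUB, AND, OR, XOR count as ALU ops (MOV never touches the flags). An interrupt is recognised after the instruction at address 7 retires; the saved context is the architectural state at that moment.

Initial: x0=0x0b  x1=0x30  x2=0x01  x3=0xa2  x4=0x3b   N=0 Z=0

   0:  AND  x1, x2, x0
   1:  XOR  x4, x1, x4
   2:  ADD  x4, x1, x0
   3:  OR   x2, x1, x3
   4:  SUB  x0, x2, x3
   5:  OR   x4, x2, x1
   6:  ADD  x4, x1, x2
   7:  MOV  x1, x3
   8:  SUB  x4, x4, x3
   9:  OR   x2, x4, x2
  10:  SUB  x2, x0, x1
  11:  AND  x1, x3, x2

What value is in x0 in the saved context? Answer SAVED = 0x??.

SAVED = 0x01

after  0: x0=0x0b x1=0x01 x2=0x01 x3=0xa2 x4=0x3b  N=0 Z=0
after  1: x0=0x0b x1=0x01 x2=0x01 x3=0xa2 x4=0x3a  N=0 Z=0
after  2: x0=0x0b x1=0x01 x2=0x01 x3=0xa2 x4=0x0c  N=0 Z=0
after  3: x0=0x0b x1=0x01 x2=0xa3 x3=0xa2 x4=0x0c  N=1 Z=0
after  4: x0=0x01 x1=0x01 x2=0xa3 x3=0xa2 x4=0x0c  N=0 Z=0
after  5: x0=0x01 x1=0x01 x2=0xa3 x3=0xa2 x4=0xa3  N=1 Z=0
after  6: x0=0x01 x1=0x01 x2=0xa3 x3=0xa2 x4=0xa4  N=1 Z=0
after  7: x0=0x01 x1=0xa2 x2=0xa3 x3=0xa2 x4=0xa4  N=1 Z=0
-- IRQ taken; context saved, return-PC = 8 --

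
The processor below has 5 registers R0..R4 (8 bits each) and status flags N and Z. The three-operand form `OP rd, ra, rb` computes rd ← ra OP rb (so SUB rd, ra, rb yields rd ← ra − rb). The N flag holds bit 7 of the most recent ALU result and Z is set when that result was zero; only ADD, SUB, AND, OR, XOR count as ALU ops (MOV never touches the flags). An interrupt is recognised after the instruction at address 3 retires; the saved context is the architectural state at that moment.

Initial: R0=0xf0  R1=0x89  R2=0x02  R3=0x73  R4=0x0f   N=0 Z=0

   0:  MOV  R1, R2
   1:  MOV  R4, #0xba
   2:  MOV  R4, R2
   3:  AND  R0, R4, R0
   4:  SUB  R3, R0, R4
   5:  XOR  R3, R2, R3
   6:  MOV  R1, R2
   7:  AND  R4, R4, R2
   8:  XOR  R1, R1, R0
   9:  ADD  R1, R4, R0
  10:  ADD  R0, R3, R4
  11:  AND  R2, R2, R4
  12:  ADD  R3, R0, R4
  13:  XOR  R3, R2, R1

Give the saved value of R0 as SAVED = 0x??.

SAVED = 0x00

after  0: R0=0xf0 R1=0x02 R2=0x02 R3=0x73 R4=0x0f  N=0 Z=0
after  1: R0=0xf0 R1=0x02 R2=0x02 R3=0x73 R4=0xba  N=0 Z=0
after  2: R0=0xf0 R1=0x02 R2=0x02 R3=0x73 R4=0x02  N=0 Z=0
after  3: R0=0x00 R1=0x02 R2=0x02 R3=0x73 R4=0x02  N=0 Z=1
-- IRQ taken; context saved, return-PC = 4 --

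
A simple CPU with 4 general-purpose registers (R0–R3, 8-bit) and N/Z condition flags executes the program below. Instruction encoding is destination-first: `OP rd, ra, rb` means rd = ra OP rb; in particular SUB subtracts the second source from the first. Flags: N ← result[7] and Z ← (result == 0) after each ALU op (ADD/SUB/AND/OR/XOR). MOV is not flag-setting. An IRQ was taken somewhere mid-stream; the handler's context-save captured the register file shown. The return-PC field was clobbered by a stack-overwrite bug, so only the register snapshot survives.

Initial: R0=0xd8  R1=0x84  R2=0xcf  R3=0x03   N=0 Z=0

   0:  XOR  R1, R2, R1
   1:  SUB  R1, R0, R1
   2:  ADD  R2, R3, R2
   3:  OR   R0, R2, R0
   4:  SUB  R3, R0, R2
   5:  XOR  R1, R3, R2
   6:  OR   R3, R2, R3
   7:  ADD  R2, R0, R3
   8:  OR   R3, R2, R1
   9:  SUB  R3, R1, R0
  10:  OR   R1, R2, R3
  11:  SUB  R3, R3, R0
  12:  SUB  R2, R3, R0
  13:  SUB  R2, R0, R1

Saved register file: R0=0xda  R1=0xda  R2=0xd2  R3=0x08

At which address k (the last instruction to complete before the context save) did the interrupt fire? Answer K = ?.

after  0: R0=0xd8 R1=0x4b R2=0xcf R3=0x03  N=0 Z=0
after  1: R0=0xd8 R1=0x8d R2=0xcf R3=0x03  N=1 Z=0
after  2: R0=0xd8 R1=0x8d R2=0xd2 R3=0x03  N=1 Z=0
after  3: R0=0xda R1=0x8d R2=0xd2 R3=0x03  N=1 Z=0
after  4: R0=0xda R1=0x8d R2=0xd2 R3=0x08  N=0 Z=0
after  5: R0=0xda R1=0xda R2=0xd2 R3=0x08  N=1 Z=0
-- IRQ taken; context saved, return-PC = 6 --

K = 5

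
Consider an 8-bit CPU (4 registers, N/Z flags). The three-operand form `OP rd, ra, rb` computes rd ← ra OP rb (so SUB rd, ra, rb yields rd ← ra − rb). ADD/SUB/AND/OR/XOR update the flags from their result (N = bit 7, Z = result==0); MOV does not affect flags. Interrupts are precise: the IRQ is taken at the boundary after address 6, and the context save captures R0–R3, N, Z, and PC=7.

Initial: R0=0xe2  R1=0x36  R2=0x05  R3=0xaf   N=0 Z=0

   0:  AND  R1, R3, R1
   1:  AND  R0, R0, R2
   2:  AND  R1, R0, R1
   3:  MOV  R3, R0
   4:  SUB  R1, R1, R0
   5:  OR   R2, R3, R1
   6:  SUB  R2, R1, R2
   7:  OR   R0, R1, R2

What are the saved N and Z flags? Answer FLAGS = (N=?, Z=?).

FLAGS = (N=0, Z=1)

after  0: R0=0xe2 R1=0x26 R2=0x05 R3=0xaf  N=0 Z=0
after  1: R0=0x00 R1=0x26 R2=0x05 R3=0xaf  N=0 Z=1
after  2: R0=0x00 R1=0x00 R2=0x05 R3=0xaf  N=0 Z=1
after  3: R0=0x00 R1=0x00 R2=0x05 R3=0x00  N=0 Z=1
after  4: R0=0x00 R1=0x00 R2=0x05 R3=0x00  N=0 Z=1
after  5: R0=0x00 R1=0x00 R2=0x00 R3=0x00  N=0 Z=1
after  6: R0=0x00 R1=0x00 R2=0x00 R3=0x00  N=0 Z=1
-- IRQ taken; context saved, return-PC = 7 --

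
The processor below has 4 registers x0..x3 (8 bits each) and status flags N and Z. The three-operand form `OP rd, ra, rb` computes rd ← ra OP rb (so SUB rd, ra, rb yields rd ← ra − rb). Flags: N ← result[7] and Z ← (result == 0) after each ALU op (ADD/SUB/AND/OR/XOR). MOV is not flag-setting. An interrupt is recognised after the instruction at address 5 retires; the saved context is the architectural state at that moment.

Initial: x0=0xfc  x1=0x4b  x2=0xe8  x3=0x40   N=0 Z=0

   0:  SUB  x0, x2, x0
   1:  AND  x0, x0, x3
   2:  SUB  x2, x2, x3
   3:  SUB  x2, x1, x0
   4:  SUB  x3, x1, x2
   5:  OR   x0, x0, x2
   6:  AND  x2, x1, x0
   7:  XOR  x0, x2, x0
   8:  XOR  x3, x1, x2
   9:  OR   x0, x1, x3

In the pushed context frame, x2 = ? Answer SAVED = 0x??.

SAVED = 0x0b

after  0: x0=0xec x1=0x4b x2=0xe8 x3=0x40  N=1 Z=0
after  1: x0=0x40 x1=0x4b x2=0xe8 x3=0x40  N=0 Z=0
after  2: x0=0x40 x1=0x4b x2=0xa8 x3=0x40  N=1 Z=0
after  3: x0=0x40 x1=0x4b x2=0x0b x3=0x40  N=0 Z=0
after  4: x0=0x40 x1=0x4b x2=0x0b x3=0x40  N=0 Z=0
after  5: x0=0x4b x1=0x4b x2=0x0b x3=0x40  N=0 Z=0
-- IRQ taken; context saved, return-PC = 6 --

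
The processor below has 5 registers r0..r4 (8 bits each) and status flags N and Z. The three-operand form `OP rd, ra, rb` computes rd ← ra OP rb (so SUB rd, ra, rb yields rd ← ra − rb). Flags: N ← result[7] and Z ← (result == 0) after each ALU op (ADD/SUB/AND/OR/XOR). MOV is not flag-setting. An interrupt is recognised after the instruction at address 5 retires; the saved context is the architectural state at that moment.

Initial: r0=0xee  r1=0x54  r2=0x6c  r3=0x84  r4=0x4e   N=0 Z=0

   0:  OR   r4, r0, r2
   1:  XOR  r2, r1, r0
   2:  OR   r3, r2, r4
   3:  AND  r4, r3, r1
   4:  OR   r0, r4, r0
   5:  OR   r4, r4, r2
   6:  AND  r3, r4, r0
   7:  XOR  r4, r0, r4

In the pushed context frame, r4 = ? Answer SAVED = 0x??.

after  0: r0=0xee r1=0x54 r2=0x6c r3=0x84 r4=0xee  N=1 Z=0
after  1: r0=0xee r1=0x54 r2=0xba r3=0x84 r4=0xee  N=1 Z=0
after  2: r0=0xee r1=0x54 r2=0xba r3=0xfe r4=0xee  N=1 Z=0
after  3: r0=0xee r1=0x54 r2=0xba r3=0xfe r4=0x54  N=0 Z=0
after  4: r0=0xfe r1=0x54 r2=0xba r3=0xfe r4=0x54  N=1 Z=0
after  5: r0=0xfe r1=0x54 r2=0xba r3=0xfe r4=0xfe  N=1 Z=0
-- IRQ taken; context saved, return-PC = 6 --

SAVED = 0xfe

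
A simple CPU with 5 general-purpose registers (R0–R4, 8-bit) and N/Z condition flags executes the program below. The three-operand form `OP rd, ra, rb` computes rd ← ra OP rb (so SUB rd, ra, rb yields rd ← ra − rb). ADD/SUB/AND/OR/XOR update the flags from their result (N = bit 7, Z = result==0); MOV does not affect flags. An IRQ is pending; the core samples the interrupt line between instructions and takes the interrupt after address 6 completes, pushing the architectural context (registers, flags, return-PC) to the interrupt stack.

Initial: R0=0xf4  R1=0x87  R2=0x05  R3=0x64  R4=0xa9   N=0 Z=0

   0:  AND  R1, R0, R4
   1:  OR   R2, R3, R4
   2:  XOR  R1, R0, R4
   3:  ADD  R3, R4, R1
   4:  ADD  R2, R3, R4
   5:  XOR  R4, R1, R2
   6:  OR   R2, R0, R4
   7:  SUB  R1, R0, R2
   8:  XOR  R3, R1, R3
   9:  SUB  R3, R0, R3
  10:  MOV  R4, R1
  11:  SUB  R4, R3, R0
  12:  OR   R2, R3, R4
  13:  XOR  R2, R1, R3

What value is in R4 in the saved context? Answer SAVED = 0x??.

SAVED = 0xf2

after  0: R0=0xf4 R1=0xa0 R2=0x05 R3=0x64 R4=0xa9  N=1 Z=0
after  1: R0=0xf4 R1=0xa0 R2=0xed R3=0x64 R4=0xa9  N=1 Z=0
after  2: R0=0xf4 R1=0x5d R2=0xed R3=0x64 R4=0xa9  N=0 Z=0
after  3: R0=0xf4 R1=0x5d R2=0xed R3=0x06 R4=0xa9  N=0 Z=0
after  4: R0=0xf4 R1=0x5d R2=0xaf R3=0x06 R4=0xa9  N=1 Z=0
after  5: R0=0xf4 R1=0x5d R2=0xaf R3=0x06 R4=0xf2  N=1 Z=0
after  6: R0=0xf4 R1=0x5d R2=0xf6 R3=0x06 R4=0xf2  N=1 Z=0
-- IRQ taken; context saved, return-PC = 7 --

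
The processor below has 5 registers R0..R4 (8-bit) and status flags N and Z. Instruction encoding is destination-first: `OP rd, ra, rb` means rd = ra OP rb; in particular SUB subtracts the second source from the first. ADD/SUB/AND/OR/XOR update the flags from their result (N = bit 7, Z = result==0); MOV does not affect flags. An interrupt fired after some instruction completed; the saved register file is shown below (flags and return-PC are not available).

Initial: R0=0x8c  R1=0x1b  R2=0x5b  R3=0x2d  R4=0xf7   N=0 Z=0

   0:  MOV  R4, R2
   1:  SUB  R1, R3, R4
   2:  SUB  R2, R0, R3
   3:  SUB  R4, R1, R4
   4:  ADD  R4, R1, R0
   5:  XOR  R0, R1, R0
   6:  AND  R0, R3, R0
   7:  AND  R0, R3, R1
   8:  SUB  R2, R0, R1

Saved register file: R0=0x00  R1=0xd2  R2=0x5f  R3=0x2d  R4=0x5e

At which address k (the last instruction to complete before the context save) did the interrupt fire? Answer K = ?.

K = 7

after  0: R0=0x8c R1=0x1b R2=0x5b R3=0x2d R4=0x5b  N=0 Z=0
after  1: R0=0x8c R1=0xd2 R2=0x5b R3=0x2d R4=0x5b  N=1 Z=0
after  2: R0=0x8c R1=0xd2 R2=0x5f R3=0x2d R4=0x5b  N=0 Z=0
after  3: R0=0x8c R1=0xd2 R2=0x5f R3=0x2d R4=0x77  N=0 Z=0
after  4: R0=0x8c R1=0xd2 R2=0x5f R3=0x2d R4=0x5e  N=0 Z=0
after  5: R0=0x5e R1=0xd2 R2=0x5f R3=0x2d R4=0x5e  N=0 Z=0
after  6: R0=0x0c R1=0xd2 R2=0x5f R3=0x2d R4=0x5e  N=0 Z=0
after  7: R0=0x00 R1=0xd2 R2=0x5f R3=0x2d R4=0x5e  N=0 Z=1
-- IRQ taken; context saved, return-PC = 8 --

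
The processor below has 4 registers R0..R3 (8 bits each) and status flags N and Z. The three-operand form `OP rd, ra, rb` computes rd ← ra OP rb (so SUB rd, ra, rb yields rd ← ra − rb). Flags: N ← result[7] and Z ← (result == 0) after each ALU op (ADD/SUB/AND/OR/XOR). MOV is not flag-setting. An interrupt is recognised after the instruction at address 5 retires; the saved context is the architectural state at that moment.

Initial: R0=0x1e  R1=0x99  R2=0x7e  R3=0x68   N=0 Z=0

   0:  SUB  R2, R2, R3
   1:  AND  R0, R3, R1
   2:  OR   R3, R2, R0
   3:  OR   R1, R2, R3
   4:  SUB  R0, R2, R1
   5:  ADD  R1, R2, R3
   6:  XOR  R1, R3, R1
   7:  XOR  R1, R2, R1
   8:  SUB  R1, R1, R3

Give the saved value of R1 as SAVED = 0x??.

SAVED = 0x34

after  0: R0=0x1e R1=0x99 R2=0x16 R3=0x68  N=0 Z=0
after  1: R0=0x08 R1=0x99 R2=0x16 R3=0x68  N=0 Z=0
after  2: R0=0x08 R1=0x99 R2=0x16 R3=0x1e  N=0 Z=0
after  3: R0=0x08 R1=0x1e R2=0x16 R3=0x1e  N=0 Z=0
after  4: R0=0xf8 R1=0x1e R2=0x16 R3=0x1e  N=1 Z=0
after  5: R0=0xf8 R1=0x34 R2=0x16 R3=0x1e  N=0 Z=0
-- IRQ taken; context saved, return-PC = 6 --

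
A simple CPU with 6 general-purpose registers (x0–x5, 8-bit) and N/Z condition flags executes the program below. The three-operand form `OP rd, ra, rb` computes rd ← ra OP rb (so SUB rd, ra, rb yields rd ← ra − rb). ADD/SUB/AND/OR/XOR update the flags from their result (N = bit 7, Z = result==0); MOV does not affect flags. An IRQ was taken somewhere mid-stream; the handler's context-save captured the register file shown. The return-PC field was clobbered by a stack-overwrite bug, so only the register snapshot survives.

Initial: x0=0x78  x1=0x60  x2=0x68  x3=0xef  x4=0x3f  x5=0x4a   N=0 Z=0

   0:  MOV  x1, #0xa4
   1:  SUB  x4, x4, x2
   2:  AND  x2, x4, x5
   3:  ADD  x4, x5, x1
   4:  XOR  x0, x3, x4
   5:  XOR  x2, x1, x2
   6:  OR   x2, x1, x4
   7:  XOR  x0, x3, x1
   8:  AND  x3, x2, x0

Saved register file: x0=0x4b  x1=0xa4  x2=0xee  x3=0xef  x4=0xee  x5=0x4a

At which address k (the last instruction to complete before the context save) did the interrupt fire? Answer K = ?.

after  0: x0=0x78 x1=0xa4 x2=0x68 x3=0xef x4=0x3f x5=0x4a  N=0 Z=0
after  1: x0=0x78 x1=0xa4 x2=0x68 x3=0xef x4=0xd7 x5=0x4a  N=1 Z=0
after  2: x0=0x78 x1=0xa4 x2=0x42 x3=0xef x4=0xd7 x5=0x4a  N=0 Z=0
after  3: x0=0x78 x1=0xa4 x2=0x42 x3=0xef x4=0xee x5=0x4a  N=1 Z=0
after  4: x0=0x01 x1=0xa4 x2=0x42 x3=0xef x4=0xee x5=0x4a  N=0 Z=0
after  5: x0=0x01 x1=0xa4 x2=0xe6 x3=0xef x4=0xee x5=0x4a  N=1 Z=0
after  6: x0=0x01 x1=0xa4 x2=0xee x3=0xef x4=0xee x5=0x4a  N=1 Z=0
after  7: x0=0x4b x1=0xa4 x2=0xee x3=0xef x4=0xee x5=0x4a  N=0 Z=0
-- IRQ taken; context saved, return-PC = 8 --

K = 7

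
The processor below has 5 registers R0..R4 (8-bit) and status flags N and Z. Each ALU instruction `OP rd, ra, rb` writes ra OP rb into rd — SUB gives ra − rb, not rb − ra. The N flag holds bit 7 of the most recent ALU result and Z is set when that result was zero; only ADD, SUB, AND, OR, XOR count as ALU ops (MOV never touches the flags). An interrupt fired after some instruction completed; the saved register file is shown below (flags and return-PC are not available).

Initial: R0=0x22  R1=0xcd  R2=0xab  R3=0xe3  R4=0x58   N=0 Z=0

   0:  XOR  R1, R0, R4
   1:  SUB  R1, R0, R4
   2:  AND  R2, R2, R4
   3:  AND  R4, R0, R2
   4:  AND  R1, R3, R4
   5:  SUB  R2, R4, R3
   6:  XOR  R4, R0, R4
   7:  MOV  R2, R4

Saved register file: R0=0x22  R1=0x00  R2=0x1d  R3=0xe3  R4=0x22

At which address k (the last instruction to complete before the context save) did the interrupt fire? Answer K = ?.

after  0: R0=0x22 R1=0x7a R2=0xab R3=0xe3 R4=0x58  N=0 Z=0
after  1: R0=0x22 R1=0xca R2=0xab R3=0xe3 R4=0x58  N=1 Z=0
after  2: R0=0x22 R1=0xca R2=0x08 R3=0xe3 R4=0x58  N=0 Z=0
after  3: R0=0x22 R1=0xca R2=0x08 R3=0xe3 R4=0x00  N=0 Z=1
after  4: R0=0x22 R1=0x00 R2=0x08 R3=0xe3 R4=0x00  N=0 Z=1
after  5: R0=0x22 R1=0x00 R2=0x1d R3=0xe3 R4=0x00  N=0 Z=0
after  6: R0=0x22 R1=0x00 R2=0x1d R3=0xe3 R4=0x22  N=0 Z=0
-- IRQ taken; context saved, return-PC = 7 --

K = 6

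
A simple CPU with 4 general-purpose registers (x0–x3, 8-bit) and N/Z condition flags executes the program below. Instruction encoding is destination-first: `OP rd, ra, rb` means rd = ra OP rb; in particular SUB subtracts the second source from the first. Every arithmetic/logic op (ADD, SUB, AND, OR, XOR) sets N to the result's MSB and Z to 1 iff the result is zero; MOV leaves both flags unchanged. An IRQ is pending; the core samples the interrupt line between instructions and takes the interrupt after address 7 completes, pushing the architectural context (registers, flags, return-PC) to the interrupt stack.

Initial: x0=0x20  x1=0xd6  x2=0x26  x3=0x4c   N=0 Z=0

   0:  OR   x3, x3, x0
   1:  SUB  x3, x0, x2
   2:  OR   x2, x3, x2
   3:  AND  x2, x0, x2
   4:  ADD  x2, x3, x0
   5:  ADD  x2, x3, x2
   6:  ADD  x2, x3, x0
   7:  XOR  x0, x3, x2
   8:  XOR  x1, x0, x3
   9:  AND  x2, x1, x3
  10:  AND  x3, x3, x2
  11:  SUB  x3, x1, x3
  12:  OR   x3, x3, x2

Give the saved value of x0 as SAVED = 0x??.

SAVED = 0xe0

after  0: x0=0x20 x1=0xd6 x2=0x26 x3=0x6c  N=0 Z=0
after  1: x0=0x20 x1=0xd6 x2=0x26 x3=0xfa  N=1 Z=0
after  2: x0=0x20 x1=0xd6 x2=0xfe x3=0xfa  N=1 Z=0
after  3: x0=0x20 x1=0xd6 x2=0x20 x3=0xfa  N=0 Z=0
after  4: x0=0x20 x1=0xd6 x2=0x1a x3=0xfa  N=0 Z=0
after  5: x0=0x20 x1=0xd6 x2=0x14 x3=0xfa  N=0 Z=0
after  6: x0=0x20 x1=0xd6 x2=0x1a x3=0xfa  N=0 Z=0
after  7: x0=0xe0 x1=0xd6 x2=0x1a x3=0xfa  N=1 Z=0
-- IRQ taken; context saved, return-PC = 8 --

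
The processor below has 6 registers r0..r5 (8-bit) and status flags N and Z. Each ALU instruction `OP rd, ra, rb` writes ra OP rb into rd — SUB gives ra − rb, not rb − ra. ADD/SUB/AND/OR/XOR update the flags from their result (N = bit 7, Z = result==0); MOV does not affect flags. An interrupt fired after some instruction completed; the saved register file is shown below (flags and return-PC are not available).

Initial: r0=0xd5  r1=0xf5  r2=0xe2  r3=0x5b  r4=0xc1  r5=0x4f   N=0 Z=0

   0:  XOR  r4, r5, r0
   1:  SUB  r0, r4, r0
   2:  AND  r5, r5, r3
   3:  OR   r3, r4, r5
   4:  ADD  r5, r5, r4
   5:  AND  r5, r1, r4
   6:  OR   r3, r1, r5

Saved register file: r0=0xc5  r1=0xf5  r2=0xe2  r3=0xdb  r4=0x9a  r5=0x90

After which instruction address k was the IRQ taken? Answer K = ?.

after  0: r0=0xd5 r1=0xf5 r2=0xe2 r3=0x5b r4=0x9a r5=0x4f  N=1 Z=0
after  1: r0=0xc5 r1=0xf5 r2=0xe2 r3=0x5b r4=0x9a r5=0x4f  N=1 Z=0
after  2: r0=0xc5 r1=0xf5 r2=0xe2 r3=0x5b r4=0x9a r5=0x4b  N=0 Z=0
after  3: r0=0xc5 r1=0xf5 r2=0xe2 r3=0xdb r4=0x9a r5=0x4b  N=1 Z=0
after  4: r0=0xc5 r1=0xf5 r2=0xe2 r3=0xdb r4=0x9a r5=0xe5  N=1 Z=0
after  5: r0=0xc5 r1=0xf5 r2=0xe2 r3=0xdb r4=0x9a r5=0x90  N=1 Z=0
-- IRQ taken; context saved, return-PC = 6 --

K = 5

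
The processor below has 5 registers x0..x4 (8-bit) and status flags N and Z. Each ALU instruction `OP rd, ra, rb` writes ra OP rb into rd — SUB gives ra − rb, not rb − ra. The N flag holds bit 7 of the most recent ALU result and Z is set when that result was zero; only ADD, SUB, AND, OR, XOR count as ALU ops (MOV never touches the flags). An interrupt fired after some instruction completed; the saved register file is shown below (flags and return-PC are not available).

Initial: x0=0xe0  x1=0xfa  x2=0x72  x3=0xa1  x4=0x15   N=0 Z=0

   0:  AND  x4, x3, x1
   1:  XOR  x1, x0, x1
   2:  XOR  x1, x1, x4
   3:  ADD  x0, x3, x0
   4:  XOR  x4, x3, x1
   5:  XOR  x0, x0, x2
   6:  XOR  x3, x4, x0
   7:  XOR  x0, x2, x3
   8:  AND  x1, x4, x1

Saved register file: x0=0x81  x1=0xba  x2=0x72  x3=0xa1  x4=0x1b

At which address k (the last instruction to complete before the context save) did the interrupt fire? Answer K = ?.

after  0: x0=0xe0 x1=0xfa x2=0x72 x3=0xa1 x4=0xa0  N=1 Z=0
after  1: x0=0xe0 x1=0x1a x2=0x72 x3=0xa1 x4=0xa0  N=0 Z=0
after  2: x0=0xe0 x1=0xba x2=0x72 x3=0xa1 x4=0xa0  N=1 Z=0
after  3: x0=0x81 x1=0xba x2=0x72 x3=0xa1 x4=0xa0  N=1 Z=0
after  4: x0=0x81 x1=0xba x2=0x72 x3=0xa1 x4=0x1b  N=0 Z=0
-- IRQ taken; context saved, return-PC = 5 --

K = 4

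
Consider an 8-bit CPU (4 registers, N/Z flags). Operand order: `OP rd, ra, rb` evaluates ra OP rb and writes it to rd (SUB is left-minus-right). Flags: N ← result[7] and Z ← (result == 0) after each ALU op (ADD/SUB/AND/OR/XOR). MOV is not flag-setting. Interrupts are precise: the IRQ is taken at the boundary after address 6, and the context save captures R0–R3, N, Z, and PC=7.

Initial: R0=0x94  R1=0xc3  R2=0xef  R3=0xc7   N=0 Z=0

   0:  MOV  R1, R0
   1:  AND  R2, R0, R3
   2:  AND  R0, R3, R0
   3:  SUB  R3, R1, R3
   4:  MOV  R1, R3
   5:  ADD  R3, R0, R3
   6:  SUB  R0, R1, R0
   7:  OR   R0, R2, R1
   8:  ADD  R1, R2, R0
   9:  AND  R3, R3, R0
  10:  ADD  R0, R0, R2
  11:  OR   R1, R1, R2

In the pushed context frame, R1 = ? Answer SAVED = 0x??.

SAVED = 0xcd

after  0: R0=0x94 R1=0x94 R2=0xef R3=0xc7  N=0 Z=0
after  1: R0=0x94 R1=0x94 R2=0x84 R3=0xc7  N=1 Z=0
after  2: R0=0x84 R1=0x94 R2=0x84 R3=0xc7  N=1 Z=0
after  3: R0=0x84 R1=0x94 R2=0x84 R3=0xcd  N=1 Z=0
after  4: R0=0x84 R1=0xcd R2=0x84 R3=0xcd  N=1 Z=0
after  5: R0=0x84 R1=0xcd R2=0x84 R3=0x51  N=0 Z=0
after  6: R0=0x49 R1=0xcd R2=0x84 R3=0x51  N=0 Z=0
-- IRQ taken; context saved, return-PC = 7 --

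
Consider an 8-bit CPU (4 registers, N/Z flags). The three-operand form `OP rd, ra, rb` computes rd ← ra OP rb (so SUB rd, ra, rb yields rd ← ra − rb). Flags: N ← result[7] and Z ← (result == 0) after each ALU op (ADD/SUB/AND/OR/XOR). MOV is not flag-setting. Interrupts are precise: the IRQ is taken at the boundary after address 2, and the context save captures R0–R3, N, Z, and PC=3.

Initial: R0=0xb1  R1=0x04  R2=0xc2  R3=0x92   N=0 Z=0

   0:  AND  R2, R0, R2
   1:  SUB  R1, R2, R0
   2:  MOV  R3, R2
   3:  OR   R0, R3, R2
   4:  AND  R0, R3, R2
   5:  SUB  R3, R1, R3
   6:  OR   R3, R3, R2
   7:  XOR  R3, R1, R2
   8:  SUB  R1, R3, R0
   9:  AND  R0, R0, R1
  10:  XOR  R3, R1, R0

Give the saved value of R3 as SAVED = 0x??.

SAVED = 0x80

after  0: R0=0xb1 R1=0x04 R2=0x80 R3=0x92  N=1 Z=0
after  1: R0=0xb1 R1=0xcf R2=0x80 R3=0x92  N=1 Z=0
after  2: R0=0xb1 R1=0xcf R2=0x80 R3=0x80  N=1 Z=0
-- IRQ taken; context saved, return-PC = 3 --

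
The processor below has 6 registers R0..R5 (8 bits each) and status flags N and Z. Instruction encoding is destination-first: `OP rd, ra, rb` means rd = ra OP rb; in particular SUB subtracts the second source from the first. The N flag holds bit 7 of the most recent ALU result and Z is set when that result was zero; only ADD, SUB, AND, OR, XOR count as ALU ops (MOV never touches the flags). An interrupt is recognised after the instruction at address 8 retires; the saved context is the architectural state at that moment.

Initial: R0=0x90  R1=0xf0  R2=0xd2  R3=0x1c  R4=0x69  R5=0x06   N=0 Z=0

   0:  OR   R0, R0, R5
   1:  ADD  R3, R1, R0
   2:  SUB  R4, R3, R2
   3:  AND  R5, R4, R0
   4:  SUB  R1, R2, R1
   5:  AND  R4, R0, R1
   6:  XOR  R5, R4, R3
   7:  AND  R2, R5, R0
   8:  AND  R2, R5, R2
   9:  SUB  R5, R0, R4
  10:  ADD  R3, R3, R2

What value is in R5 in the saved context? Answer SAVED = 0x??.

SAVED = 0x04

after  0: R0=0x96 R1=0xf0 R2=0xd2 R3=0x1c R4=0x69 R5=0x06  N=1 Z=0
after  1: R0=0x96 R1=0xf0 R2=0xd2 R3=0x86 R4=0x69 R5=0x06  N=1 Z=0
after  2: R0=0x96 R1=0xf0 R2=0xd2 R3=0x86 R4=0xb4 R5=0x06  N=1 Z=0
after  3: R0=0x96 R1=0xf0 R2=0xd2 R3=0x86 R4=0xb4 R5=0x94  N=1 Z=0
after  4: R0=0x96 R1=0xe2 R2=0xd2 R3=0x86 R4=0xb4 R5=0x94  N=1 Z=0
after  5: R0=0x96 R1=0xe2 R2=0xd2 R3=0x86 R4=0x82 R5=0x94  N=1 Z=0
after  6: R0=0x96 R1=0xe2 R2=0xd2 R3=0x86 R4=0x82 R5=0x04  N=0 Z=0
after  7: R0=0x96 R1=0xe2 R2=0x04 R3=0x86 R4=0x82 R5=0x04  N=0 Z=0
after  8: R0=0x96 R1=0xe2 R2=0x04 R3=0x86 R4=0x82 R5=0x04  N=0 Z=0
-- IRQ taken; context saved, return-PC = 9 --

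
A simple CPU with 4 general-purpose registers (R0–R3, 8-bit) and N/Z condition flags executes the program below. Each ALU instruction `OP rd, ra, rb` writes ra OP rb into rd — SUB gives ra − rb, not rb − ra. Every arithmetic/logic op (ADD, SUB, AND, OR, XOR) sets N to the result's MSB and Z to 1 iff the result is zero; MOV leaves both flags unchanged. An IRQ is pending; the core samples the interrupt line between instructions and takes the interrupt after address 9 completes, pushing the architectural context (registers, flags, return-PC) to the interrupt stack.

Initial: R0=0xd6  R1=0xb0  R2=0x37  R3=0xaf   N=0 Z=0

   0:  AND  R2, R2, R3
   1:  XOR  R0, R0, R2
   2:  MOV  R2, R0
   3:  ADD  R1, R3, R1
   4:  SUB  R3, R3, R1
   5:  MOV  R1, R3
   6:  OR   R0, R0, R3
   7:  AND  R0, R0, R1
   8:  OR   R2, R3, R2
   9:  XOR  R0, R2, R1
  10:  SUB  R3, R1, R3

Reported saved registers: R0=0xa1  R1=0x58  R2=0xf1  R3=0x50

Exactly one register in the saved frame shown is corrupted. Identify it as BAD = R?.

BAD = R1

after  0: R0=0xd6 R1=0xb0 R2=0x27 R3=0xaf  N=0 Z=0
after  1: R0=0xf1 R1=0xb0 R2=0x27 R3=0xaf  N=1 Z=0
after  2: R0=0xf1 R1=0xb0 R2=0xf1 R3=0xaf  N=1 Z=0
after  3: R0=0xf1 R1=0x5f R2=0xf1 R3=0xaf  N=0 Z=0
after  4: R0=0xf1 R1=0x5f R2=0xf1 R3=0x50  N=0 Z=0
after  5: R0=0xf1 R1=0x50 R2=0xf1 R3=0x50  N=0 Z=0
after  6: R0=0xf1 R1=0x50 R2=0xf1 R3=0x50  N=1 Z=0
after  7: R0=0x50 R1=0x50 R2=0xf1 R3=0x50  N=0 Z=0
after  8: R0=0x50 R1=0x50 R2=0xf1 R3=0x50  N=1 Z=0
after  9: R0=0xa1 R1=0x50 R2=0xf1 R3=0x50  N=1 Z=0
-- IRQ taken; context saved, return-PC = 10 --
mismatch: R1: reported 0x58 vs actual 0x50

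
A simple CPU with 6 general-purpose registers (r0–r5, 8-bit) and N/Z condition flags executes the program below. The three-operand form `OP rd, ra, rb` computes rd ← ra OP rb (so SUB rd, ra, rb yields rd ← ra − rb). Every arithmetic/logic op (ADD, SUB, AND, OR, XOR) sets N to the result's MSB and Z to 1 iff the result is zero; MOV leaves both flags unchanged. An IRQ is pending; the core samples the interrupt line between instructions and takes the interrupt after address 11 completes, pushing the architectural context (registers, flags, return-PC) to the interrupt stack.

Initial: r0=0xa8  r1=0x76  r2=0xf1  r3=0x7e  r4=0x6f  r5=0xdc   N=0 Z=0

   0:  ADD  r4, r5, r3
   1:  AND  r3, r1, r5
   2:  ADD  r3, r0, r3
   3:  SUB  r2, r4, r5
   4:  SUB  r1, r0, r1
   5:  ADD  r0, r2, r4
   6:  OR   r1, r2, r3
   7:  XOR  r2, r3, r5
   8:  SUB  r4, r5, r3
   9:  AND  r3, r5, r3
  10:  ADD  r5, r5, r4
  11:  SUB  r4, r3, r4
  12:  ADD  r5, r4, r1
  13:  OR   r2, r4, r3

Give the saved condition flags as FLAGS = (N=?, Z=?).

after  0: r0=0xa8 r1=0x76 r2=0xf1 r3=0x7e r4=0x5a r5=0xdc  N=0 Z=0
after  1: r0=0xa8 r1=0x76 r2=0xf1 r3=0x54 r4=0x5a r5=0xdc  N=0 Z=0
after  2: r0=0xa8 r1=0x76 r2=0xf1 r3=0xfc r4=0x5a r5=0xdc  N=1 Z=0
after  3: r0=0xa8 r1=0x76 r2=0x7e r3=0xfc r4=0x5a r5=0xdc  N=0 Z=0
after  4: r0=0xa8 r1=0x32 r2=0x7e r3=0xfc r4=0x5a r5=0xdc  N=0 Z=0
after  5: r0=0xd8 r1=0x32 r2=0x7e r3=0xfc r4=0x5a r5=0xdc  N=1 Z=0
after  6: r0=0xd8 r1=0xfe r2=0x7e r3=0xfc r4=0x5a r5=0xdc  N=1 Z=0
after  7: r0=0xd8 r1=0xfe r2=0x20 r3=0xfc r4=0x5a r5=0xdc  N=0 Z=0
after  8: r0=0xd8 r1=0xfe r2=0x20 r3=0xfc r4=0xe0 r5=0xdc  N=1 Z=0
after  9: r0=0xd8 r1=0xfe r2=0x20 r3=0xdc r4=0xe0 r5=0xdc  N=1 Z=0
after 10: r0=0xd8 r1=0xfe r2=0x20 r3=0xdc r4=0xe0 r5=0xbc  N=1 Z=0
after 11: r0=0xd8 r1=0xfe r2=0x20 r3=0xdc r4=0xfc r5=0xbc  N=1 Z=0
-- IRQ taken; context saved, return-PC = 12 --

FLAGS = (N=1, Z=0)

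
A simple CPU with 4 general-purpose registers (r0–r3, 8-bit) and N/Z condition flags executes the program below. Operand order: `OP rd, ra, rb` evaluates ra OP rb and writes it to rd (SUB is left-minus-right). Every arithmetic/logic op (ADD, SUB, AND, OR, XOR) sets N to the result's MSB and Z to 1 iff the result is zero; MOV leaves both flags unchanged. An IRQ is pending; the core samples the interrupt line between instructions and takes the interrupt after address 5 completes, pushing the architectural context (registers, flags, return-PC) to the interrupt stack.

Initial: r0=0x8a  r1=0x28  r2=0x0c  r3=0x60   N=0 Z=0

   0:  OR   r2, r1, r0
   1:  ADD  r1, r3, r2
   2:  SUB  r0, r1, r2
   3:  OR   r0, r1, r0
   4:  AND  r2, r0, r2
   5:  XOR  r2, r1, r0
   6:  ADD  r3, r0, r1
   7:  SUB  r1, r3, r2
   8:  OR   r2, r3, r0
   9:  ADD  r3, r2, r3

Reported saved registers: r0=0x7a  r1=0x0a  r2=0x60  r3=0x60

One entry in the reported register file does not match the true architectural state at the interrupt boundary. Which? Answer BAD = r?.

after  0: r0=0x8a r1=0x28 r2=0xaa r3=0x60  N=1 Z=0
after  1: r0=0x8a r1=0x0a r2=0xaa r3=0x60  N=0 Z=0
after  2: r0=0x60 r1=0x0a r2=0xaa r3=0x60  N=0 Z=0
after  3: r0=0x6a r1=0x0a r2=0xaa r3=0x60  N=0 Z=0
after  4: r0=0x6a r1=0x0a r2=0x2a r3=0x60  N=0 Z=0
after  5: r0=0x6a r1=0x0a r2=0x60 r3=0x60  N=0 Z=0
-- IRQ taken; context saved, return-PC = 6 --
mismatch: r0: reported 0x7a vs actual 0x6a

BAD = r0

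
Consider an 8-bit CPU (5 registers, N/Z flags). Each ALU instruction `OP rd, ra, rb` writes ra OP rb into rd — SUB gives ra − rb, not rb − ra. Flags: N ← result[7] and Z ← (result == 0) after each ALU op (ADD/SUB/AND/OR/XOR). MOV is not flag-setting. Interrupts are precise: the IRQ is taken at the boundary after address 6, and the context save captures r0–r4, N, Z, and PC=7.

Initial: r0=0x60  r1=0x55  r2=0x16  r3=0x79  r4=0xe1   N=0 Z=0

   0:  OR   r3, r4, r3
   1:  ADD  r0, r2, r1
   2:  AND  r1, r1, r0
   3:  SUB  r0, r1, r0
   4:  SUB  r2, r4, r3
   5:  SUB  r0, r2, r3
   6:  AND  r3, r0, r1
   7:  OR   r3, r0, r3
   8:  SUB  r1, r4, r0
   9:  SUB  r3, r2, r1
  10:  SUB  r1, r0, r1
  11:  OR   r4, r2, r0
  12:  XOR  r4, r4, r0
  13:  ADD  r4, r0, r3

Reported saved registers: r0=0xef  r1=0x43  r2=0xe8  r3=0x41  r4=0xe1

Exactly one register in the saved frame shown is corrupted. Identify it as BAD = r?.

after  0: r0=0x60 r1=0x55 r2=0x16 r3=0xf9 r4=0xe1  N=1 Z=0
after  1: r0=0x6b r1=0x55 r2=0x16 r3=0xf9 r4=0xe1  N=0 Z=0
after  2: r0=0x6b r1=0x41 r2=0x16 r3=0xf9 r4=0xe1  N=0 Z=0
after  3: r0=0xd6 r1=0x41 r2=0x16 r3=0xf9 r4=0xe1  N=1 Z=0
after  4: r0=0xd6 r1=0x41 r2=0xe8 r3=0xf9 r4=0xe1  N=1 Z=0
after  5: r0=0xef r1=0x41 r2=0xe8 r3=0xf9 r4=0xe1  N=1 Z=0
after  6: r0=0xef r1=0x41 r2=0xe8 r3=0x41 r4=0xe1  N=0 Z=0
-- IRQ taken; context saved, return-PC = 7 --
mismatch: r1: reported 0x43 vs actual 0x41

BAD = r1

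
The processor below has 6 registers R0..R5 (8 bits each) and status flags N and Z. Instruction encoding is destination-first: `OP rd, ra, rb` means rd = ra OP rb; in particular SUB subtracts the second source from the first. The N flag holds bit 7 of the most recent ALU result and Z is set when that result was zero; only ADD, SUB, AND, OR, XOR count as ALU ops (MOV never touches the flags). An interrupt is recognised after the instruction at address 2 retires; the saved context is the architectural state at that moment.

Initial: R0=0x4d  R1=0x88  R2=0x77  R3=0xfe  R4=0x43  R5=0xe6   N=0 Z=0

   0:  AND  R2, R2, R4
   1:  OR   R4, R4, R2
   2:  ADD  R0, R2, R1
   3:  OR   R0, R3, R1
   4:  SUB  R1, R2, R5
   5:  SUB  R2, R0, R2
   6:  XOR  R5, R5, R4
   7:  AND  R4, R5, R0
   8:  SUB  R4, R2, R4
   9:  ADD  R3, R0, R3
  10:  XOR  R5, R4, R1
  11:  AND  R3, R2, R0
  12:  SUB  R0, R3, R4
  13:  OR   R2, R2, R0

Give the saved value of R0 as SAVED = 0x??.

SAVED = 0xcb

after  0: R0=0x4d R1=0x88 R2=0x43 R3=0xfe R4=0x43 R5=0xe6  N=0 Z=0
after  1: R0=0x4d R1=0x88 R2=0x43 R3=0xfe R4=0x43 R5=0xe6  N=0 Z=0
after  2: R0=0xcb R1=0x88 R2=0x43 R3=0xfe R4=0x43 R5=0xe6  N=1 Z=0
-- IRQ taken; context saved, return-PC = 3 --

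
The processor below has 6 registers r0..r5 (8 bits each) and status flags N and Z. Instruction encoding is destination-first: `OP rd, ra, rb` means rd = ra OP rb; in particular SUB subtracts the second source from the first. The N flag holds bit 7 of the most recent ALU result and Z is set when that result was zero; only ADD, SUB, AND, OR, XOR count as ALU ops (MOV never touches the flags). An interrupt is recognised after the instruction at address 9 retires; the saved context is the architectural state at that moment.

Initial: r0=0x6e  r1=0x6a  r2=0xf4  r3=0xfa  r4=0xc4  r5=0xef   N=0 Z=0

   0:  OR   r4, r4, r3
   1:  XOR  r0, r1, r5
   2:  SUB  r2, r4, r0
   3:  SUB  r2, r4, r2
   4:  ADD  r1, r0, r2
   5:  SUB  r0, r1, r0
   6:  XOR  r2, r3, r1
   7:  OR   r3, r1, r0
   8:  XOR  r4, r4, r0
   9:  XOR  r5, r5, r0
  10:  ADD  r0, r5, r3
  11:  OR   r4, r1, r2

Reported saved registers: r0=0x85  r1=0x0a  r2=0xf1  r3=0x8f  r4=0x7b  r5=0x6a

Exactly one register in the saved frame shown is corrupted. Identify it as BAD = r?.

BAD = r2

after  0: r0=0x6e r1=0x6a r2=0xf4 r3=0xfa r4=0xfe r5=0xef  N=1 Z=0
after  1: r0=0x85 r1=0x6a r2=0xf4 r3=0xfa r4=0xfe r5=0xef  N=1 Z=0
after  2: r0=0x85 r1=0x6a r2=0x79 r3=0xfa r4=0xfe r5=0xef  N=0 Z=0
after  3: r0=0x85 r1=0x6a r2=0x85 r3=0xfa r4=0xfe r5=0xef  N=1 Z=0
after  4: r0=0x85 r1=0x0a r2=0x85 r3=0xfa r4=0xfe r5=0xef  N=0 Z=0
after  5: r0=0x85 r1=0x0a r2=0x85 r3=0xfa r4=0xfe r5=0xef  N=1 Z=0
after  6: r0=0x85 r1=0x0a r2=0xf0 r3=0xfa r4=0xfe r5=0xef  N=1 Z=0
after  7: r0=0x85 r1=0x0a r2=0xf0 r3=0x8f r4=0xfe r5=0xef  N=1 Z=0
after  8: r0=0x85 r1=0x0a r2=0xf0 r3=0x8f r4=0x7b r5=0xef  N=0 Z=0
after  9: r0=0x85 r1=0x0a r2=0xf0 r3=0x8f r4=0x7b r5=0x6a  N=0 Z=0
-- IRQ taken; context saved, return-PC = 10 --
mismatch: r2: reported 0xf1 vs actual 0xf0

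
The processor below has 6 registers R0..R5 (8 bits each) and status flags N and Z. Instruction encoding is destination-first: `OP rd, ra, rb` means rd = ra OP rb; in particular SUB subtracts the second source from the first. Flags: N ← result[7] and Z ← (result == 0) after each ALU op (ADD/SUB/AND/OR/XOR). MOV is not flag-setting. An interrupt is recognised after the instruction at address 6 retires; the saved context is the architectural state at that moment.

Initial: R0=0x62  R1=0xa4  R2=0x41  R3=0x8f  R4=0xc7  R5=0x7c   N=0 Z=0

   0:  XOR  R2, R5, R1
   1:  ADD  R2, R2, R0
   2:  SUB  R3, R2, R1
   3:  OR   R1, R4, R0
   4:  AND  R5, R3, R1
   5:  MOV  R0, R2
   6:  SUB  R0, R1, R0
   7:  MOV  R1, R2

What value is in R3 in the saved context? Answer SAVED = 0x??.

SAVED = 0x96

after  0: R0=0x62 R1=0xa4 R2=0xd8 R3=0x8f R4=0xc7 R5=0x7c  N=1 Z=0
after  1: R0=0x62 R1=0xa4 R2=0x3a R3=0x8f R4=0xc7 R5=0x7c  N=0 Z=0
after  2: R0=0x62 R1=0xa4 R2=0x3a R3=0x96 R4=0xc7 R5=0x7c  N=1 Z=0
after  3: R0=0x62 R1=0xe7 R2=0x3a R3=0x96 R4=0xc7 R5=0x7c  N=1 Z=0
after  4: R0=0x62 R1=0xe7 R2=0x3a R3=0x96 R4=0xc7 R5=0x86  N=1 Z=0
after  5: R0=0x3a R1=0xe7 R2=0x3a R3=0x96 R4=0xc7 R5=0x86  N=1 Z=0
after  6: R0=0xad R1=0xe7 R2=0x3a R3=0x96 R4=0xc7 R5=0x86  N=1 Z=0
-- IRQ taken; context saved, return-PC = 7 --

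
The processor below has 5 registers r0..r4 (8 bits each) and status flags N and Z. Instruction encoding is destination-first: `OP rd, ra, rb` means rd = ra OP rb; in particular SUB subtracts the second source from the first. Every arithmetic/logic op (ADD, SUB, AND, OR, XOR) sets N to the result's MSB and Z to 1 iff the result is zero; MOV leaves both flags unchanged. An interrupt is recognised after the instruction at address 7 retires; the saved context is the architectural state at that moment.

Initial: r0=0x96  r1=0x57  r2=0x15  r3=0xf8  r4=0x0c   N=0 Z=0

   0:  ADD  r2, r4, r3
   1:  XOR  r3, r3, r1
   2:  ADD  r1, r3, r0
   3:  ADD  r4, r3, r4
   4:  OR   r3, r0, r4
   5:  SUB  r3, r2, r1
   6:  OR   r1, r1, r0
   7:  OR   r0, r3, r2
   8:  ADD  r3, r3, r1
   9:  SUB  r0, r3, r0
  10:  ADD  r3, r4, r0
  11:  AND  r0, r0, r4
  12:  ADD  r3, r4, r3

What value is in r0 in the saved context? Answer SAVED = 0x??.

SAVED = 0xbf

after  0: r0=0x96 r1=0x57 r2=0x04 r3=0xf8 r4=0x0c  N=0 Z=0
after  1: r0=0x96 r1=0x57 r2=0x04 r3=0xaf r4=0x0c  N=1 Z=0
after  2: r0=0x96 r1=0x45 r2=0x04 r3=0xaf r4=0x0c  N=0 Z=0
after  3: r0=0x96 r1=0x45 r2=0x04 r3=0xaf r4=0xbb  N=1 Z=0
after  4: r0=0x96 r1=0x45 r2=0x04 r3=0xbf r4=0xbb  N=1 Z=0
after  5: r0=0x96 r1=0x45 r2=0x04 r3=0xbf r4=0xbb  N=1 Z=0
after  6: r0=0x96 r1=0xd7 r2=0x04 r3=0xbf r4=0xbb  N=1 Z=0
after  7: r0=0xbf r1=0xd7 r2=0x04 r3=0xbf r4=0xbb  N=1 Z=0
-- IRQ taken; context saved, return-PC = 8 --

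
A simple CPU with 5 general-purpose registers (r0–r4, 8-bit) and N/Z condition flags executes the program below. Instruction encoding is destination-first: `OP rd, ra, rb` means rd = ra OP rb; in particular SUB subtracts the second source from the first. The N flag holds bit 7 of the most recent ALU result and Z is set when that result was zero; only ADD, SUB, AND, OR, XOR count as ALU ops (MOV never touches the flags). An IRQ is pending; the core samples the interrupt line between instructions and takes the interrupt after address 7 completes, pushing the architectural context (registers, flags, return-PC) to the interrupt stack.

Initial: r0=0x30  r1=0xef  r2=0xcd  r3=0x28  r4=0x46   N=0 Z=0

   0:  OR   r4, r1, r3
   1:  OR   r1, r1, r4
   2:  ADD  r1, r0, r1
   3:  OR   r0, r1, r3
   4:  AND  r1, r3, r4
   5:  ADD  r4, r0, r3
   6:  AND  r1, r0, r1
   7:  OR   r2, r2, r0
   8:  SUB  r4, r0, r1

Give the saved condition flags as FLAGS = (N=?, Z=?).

after  0: r0=0x30 r1=0xef r2=0xcd r3=0x28 r4=0xef  N=1 Z=0
after  1: r0=0x30 r1=0xef r2=0xcd r3=0x28 r4=0xef  N=1 Z=0
after  2: r0=0x30 r1=0x1f r2=0xcd r3=0x28 r4=0xef  N=0 Z=0
after  3: r0=0x3f r1=0x1f r2=0xcd r3=0x28 r4=0xef  N=0 Z=0
after  4: r0=0x3f r1=0x28 r2=0xcd r3=0x28 r4=0xef  N=0 Z=0
after  5: r0=0x3f r1=0x28 r2=0xcd r3=0x28 r4=0x67  N=0 Z=0
after  6: r0=0x3f r1=0x28 r2=0xcd r3=0x28 r4=0x67  N=0 Z=0
after  7: r0=0x3f r1=0x28 r2=0xff r3=0x28 r4=0x67  N=1 Z=0
-- IRQ taken; context saved, return-PC = 8 --

FLAGS = (N=1, Z=0)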